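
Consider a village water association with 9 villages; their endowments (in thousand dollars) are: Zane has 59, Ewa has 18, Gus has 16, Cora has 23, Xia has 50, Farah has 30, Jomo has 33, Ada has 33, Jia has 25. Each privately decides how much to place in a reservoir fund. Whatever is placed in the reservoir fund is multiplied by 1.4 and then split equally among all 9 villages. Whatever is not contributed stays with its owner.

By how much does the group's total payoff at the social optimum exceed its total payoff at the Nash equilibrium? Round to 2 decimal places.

114.80 thousand dollars

The private return per contributed unit is 1.4/9 = 0.1556 < 1 for every player regardless of endowment, so the Nash equilibrium is zero contribution and the group total is Σ E_j = 59 + 18 + 16 + 23 + 50 + 30 + 33 + 33 + 25 = 287.
Each contributed unit returns 1.400 to the group, so the social optimum is full contribution by everyone: group total = 1.400 × 287 = 401.80.
Efficiency loss = (1.400 − 1) × 287 = 114.80.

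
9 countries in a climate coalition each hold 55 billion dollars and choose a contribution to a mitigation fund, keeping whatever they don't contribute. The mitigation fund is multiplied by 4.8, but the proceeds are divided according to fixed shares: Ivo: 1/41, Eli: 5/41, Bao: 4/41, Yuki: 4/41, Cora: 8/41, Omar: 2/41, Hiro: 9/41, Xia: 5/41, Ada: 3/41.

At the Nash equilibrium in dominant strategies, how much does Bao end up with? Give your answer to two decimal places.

For player j, contributing a unit is worthwhile iff 4.8 × (j's share) ≥ 1, i.e. iff j's share is at least 0.2083.
The only share above 0.2083 is Hiro's 9/41, contributing 55; the remaining 8 contribute 0. Total contributed: 55.
Bao keeps 55 and receives 4.8 × 55 × 4/41 = 25.76 from the mitigation fund, for a payoff of 80.76.

80.76 billion dollars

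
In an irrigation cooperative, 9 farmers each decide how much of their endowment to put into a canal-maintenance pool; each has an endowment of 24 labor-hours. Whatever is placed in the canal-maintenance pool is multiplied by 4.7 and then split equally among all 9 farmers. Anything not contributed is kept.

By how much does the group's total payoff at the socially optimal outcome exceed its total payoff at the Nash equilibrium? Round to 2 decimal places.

Each contributed unit returns 4.7/9 = 0.5222 to its contributor — below 1 — so contributing 0 is dominant for every player. At the Nash equilibrium everyone keeps their 24, and the group total is 9 × 24 = 216.
Each contributed unit returns 4.700 to the group as a whole (0.5222 to each of 9 players), which exceeds 1, so the social optimum is full contribution: group total = 4.700 × 216 = 1015.20.
Efficiency loss = 1015.20 − 216 = 799.20.

799.20 labor-hours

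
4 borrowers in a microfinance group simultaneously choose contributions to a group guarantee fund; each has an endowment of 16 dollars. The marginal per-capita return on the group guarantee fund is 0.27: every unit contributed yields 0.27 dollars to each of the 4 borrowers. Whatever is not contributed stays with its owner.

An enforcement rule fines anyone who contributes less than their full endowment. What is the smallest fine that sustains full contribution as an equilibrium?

11.68 dollars

Given the others contribute fully, the best deviation is to contribute 0 (any partial contribution still incurs the fine and gives up units whose private return 0.27 is below 1).
Deviating from 16 to 0 saves 16 dollars but forfeits the deviator's share of the drop in the group guarantee fund: 0.27 × 16 = 4.32.
So the deviation gain is 16 − 4.32 = 11.68, and the fine must be at least 11.68 dollars to wipe it out.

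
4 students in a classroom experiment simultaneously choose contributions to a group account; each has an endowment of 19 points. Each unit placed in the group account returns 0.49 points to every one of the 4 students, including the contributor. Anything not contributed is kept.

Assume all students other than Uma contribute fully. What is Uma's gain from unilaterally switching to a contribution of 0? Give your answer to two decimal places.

Switching from a contribution of 19 to 0 lets Uma keep an extra 19 points, but lowers the group account by 19, which costs Uma their own share of that drop: 0.49 × 19 = 9.31.
Net gain = 19 − 9.31 = 9.69. The private return per contributed unit (0.49) is below 1, so free-riding is indeed the best response regardless of what the others do.

9.69 points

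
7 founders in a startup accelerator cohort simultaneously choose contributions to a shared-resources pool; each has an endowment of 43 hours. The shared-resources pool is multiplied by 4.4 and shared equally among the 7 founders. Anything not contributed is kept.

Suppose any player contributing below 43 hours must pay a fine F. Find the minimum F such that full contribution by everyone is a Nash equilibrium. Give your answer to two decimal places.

Given the others contribute fully, the best deviation is to contribute 0 (any partial contribution still incurs the fine and gives up units whose private return 0.6286 is below 1).
Deviating from 43 to 0 saves 43 hours but forfeits the deviator's share of the drop in the shared-resources pool: 4.4/7 × 43 = 27.03.
So the deviation gain is 43 − 27.03 = 15.97, and the fine must be at least 15.97 hours to wipe it out.

15.97 hours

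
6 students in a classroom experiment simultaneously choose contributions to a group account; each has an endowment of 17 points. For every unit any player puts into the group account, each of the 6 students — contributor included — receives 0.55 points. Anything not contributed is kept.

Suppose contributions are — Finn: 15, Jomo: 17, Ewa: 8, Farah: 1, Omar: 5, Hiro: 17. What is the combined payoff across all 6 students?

Total contributed: 15 + 17 + 8 + 1 + 5 + 17 = 63; total kept: 6 × 17 − 63 = 39.
The group account pays out 0.55 × 6 × 63 = 207.90 in aggregate.
Group total = 39 + 207.90 = 246.90.

246.90 points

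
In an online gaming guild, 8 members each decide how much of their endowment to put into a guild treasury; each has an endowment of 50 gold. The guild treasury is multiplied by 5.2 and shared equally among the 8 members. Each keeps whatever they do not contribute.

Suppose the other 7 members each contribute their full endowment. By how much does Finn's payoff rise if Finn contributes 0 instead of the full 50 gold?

17.50 gold

Switching from a contribution of 50 to 0 lets Finn keep an extra 50 gold, but lowers the guild treasury by 50, which costs Finn their own share of that drop: 5.2/8 × 50 = 32.50.
Net gain = 50 − 32.50 = 17.50. The private return per contributed unit (0.6500) is below 1, so free-riding is indeed the best response regardless of what the others do.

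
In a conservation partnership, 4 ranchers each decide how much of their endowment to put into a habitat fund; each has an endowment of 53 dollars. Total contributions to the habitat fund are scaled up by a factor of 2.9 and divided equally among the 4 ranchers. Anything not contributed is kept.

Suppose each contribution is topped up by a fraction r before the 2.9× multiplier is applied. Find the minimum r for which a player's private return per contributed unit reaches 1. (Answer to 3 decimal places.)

0.379

With matching at rate r, one contributed unit becomes (1 + r) in the habitat fund and returns 2.9 × (1 + r) / 4 to the contributor.
Setting this equal to 1: 1 + r = 4/2.9 = 1.3793.
So the minimum matching rate is r = 1.3793 − 1 = 0.379.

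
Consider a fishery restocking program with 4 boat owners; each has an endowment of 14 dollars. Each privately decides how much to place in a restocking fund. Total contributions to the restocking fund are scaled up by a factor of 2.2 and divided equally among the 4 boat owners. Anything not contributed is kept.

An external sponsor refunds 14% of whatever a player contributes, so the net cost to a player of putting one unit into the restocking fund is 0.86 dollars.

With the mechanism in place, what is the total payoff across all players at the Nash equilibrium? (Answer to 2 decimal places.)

56.00 dollars

The effective private return is (2.2/4) / 0.86 = 0.6395, which is still under 1, so the mechanism doesn't change anyone's dominant strategy: zero contribution.
Everyone keeps their endowment and the group total is 4 × 14 = 56.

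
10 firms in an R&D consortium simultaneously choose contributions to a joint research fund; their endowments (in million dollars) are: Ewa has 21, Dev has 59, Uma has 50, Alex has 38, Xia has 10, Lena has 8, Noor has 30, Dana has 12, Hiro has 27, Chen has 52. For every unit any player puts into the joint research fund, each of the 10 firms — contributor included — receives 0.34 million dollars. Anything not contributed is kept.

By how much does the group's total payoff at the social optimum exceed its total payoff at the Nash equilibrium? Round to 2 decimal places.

736.80 million dollars

The private return per contributed unit is 0.34 < 1 for everyone, so the Nash equilibrium is zero contribution and the group total is Σ E_j = 21 + 59 + 50 + 38 + 10 + 8 + 30 + 12 + 27 + 52 = 307.
Each contributed unit returns 3.400 to the group, so the social optimum is full contribution by everyone: group total = 3.400 × 307 = 1043.80.
Efficiency loss = (3.400 − 1) × 307 = 736.80.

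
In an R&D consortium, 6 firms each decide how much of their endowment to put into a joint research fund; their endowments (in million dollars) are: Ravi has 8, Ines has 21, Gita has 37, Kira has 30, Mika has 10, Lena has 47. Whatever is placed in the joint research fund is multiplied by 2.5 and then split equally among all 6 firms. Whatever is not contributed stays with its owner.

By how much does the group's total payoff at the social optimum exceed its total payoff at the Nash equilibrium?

The private return per contributed unit is 2.5/6 = 0.4167 < 1 for every player regardless of endowment, so the Nash equilibrium is zero contribution and the group total is Σ E_j = 8 + 21 + 37 + 30 + 10 + 47 = 153.
Each contributed unit returns 2.500 to the group, so the social optimum is full contribution by everyone: group total = 2.500 × 153 = 382.50.
Efficiency loss = (2.500 − 1) × 153 = 229.50.

229.50 million dollars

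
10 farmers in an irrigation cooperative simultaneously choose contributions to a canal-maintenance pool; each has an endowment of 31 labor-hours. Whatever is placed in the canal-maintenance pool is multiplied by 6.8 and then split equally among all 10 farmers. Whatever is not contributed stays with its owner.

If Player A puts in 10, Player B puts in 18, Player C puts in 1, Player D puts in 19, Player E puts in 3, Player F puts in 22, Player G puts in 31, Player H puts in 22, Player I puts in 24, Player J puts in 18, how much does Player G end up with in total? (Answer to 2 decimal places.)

114.24 labor-hours

Total contributed: 10 + 18 + 1 + 19 + 3 + 22 + 31 + 22 + 24 + 18 = 168.
Each receives 6.8 × 168 / 10 = 114.24 from the canal-maintenance pool.
Player G keeps 31 − 31 = 0, so Player G's payoff is 0 + 114.24 = 114.24.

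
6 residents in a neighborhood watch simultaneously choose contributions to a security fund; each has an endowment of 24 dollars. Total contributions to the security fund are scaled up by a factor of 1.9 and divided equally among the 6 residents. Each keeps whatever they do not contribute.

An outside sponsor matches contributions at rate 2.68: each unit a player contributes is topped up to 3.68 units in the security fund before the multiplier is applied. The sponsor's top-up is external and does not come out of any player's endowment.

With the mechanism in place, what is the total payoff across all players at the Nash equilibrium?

With the mechanism, a contributed unit returns 1.9 × 3.68 / 6 = 1.1653 per unit of net cost to the contributor — now above 1 — so contributing fully is weakly dominant for every player.
At the Nash equilibrium everyone contributes 24. Group total payoff = 1.9 × 3.68 × 144 = 1006.85.

1006.85 dollars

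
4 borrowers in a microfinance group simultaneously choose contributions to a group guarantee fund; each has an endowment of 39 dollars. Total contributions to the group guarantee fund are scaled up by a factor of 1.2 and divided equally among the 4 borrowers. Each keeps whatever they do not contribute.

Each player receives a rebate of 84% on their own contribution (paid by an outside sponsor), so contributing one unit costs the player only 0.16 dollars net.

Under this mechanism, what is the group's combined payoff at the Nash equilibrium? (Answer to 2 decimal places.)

318.24 dollars

Under the mechanism each unit contributed yields (1.2/4) / 0.16 = 1.8750 back to its contributor per unit of net cost, which exceeds 1, making full contribution the dominant choice for everyone.
At the Nash equilibrium everyone contributes 39. Group total payoff = 4 × (39 × 0.84 + 1.2 × 39) = 318.24.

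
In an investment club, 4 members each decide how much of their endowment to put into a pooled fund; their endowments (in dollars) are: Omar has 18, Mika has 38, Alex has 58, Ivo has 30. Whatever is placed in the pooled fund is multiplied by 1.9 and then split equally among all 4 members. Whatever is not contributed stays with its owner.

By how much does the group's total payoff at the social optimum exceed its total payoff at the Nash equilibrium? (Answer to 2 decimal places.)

129.60 dollars

The private return per contributed unit is 1.9/4 = 0.4750 < 1 for every player regardless of endowment, so the Nash equilibrium is zero contribution and the group total is Σ E_j = 18 + 38 + 58 + 30 = 144.
Each contributed unit returns 1.900 to the group, so the social optimum is full contribution by everyone: group total = 1.900 × 144 = 273.60.
Efficiency loss = (1.900 − 1) × 144 = 129.60.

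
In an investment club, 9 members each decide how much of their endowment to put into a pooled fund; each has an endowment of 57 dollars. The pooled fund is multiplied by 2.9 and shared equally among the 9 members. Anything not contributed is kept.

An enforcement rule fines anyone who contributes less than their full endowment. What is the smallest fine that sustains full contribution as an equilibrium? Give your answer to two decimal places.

Given the others contribute fully, the best deviation is to contribute 0 (any partial contribution still incurs the fine and gives up units whose private return 0.3222 is below 1).
Deviating from 57 to 0 saves 57 dollars but forfeits the deviator's share of the drop in the pooled fund: 2.9/9 × 57 = 18.37.
So the deviation gain is 57 − 18.37 = 38.63, and the fine must be at least 38.63 dollars to wipe it out.

38.63 dollars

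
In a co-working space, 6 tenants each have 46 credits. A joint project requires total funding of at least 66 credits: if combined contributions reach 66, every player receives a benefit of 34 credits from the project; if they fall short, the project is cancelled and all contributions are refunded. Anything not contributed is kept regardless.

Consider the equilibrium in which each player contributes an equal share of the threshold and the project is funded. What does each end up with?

69 credits

Equal share of the threshold: 66/6 = 11.
At this profile no one gains by cutting their contribution: any cut drops the total below 66, the project is cancelled, contributions are refunded, and the deviator ends with 46, which is less than 46 − 11 + 34 = 69. Contributing more than 11 just wastes the excess. So contributing exactly 11 is a best response.
Each player's payoff: 46 − 11 + 34 = 69.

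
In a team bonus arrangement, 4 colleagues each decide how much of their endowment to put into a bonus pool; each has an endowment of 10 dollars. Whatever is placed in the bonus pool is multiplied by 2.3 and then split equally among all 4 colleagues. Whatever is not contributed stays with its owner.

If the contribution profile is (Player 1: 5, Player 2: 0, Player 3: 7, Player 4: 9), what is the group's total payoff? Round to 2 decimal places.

Total contributed: 5 + 0 + 7 + 9 = 21; total kept: 4 × 10 − 21 = 19.
The bonus pool pays out 2.3 × 21 = 48.30 in aggregate.
Group total = 19 + 48.30 = 67.30.

67.30 dollars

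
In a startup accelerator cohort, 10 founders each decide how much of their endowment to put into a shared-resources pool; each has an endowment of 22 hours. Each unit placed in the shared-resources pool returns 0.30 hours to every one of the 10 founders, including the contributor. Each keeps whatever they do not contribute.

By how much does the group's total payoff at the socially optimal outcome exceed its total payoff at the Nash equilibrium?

The private return per contributed unit is 0.30 < 1, so contributing 0 is dominant for every player. At the Nash equilibrium everyone keeps their 22, and the group total is 10 × 22 = 220.
Each contributed unit returns 3.000 to the group as a whole (0.30 to each of 10 players), which exceeds 1, so the social optimum is full contribution: group total = 3.000 × 220 = 660.00.
Efficiency loss = 660.00 − 220 = 440.00.

440.00 hours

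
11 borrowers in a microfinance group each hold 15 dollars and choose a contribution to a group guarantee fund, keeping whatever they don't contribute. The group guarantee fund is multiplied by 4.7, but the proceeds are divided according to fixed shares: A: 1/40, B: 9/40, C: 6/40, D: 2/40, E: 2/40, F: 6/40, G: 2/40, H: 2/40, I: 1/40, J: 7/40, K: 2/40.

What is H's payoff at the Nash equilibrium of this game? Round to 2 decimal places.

18.53 dollars

Player j's private return per contributed unit is 4.7 × (j's share). Contributing is weakly dominant for j when that share is at least 1/4.7 = 0.2128, and contributing 0 is dominant otherwise.
Only B (9/40) clears that bar, contributing 15; the remaining 10 contribute 0. Total contributed: 15.
H keeps 15 and receives 4.7 × 15 × 2/40 = 3.53 from the group guarantee fund, for a payoff of 18.53.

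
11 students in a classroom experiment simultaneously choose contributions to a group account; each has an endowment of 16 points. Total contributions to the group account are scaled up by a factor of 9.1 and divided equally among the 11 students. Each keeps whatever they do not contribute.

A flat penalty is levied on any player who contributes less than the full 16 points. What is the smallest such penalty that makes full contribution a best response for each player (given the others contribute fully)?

2.76 points

Given the others contribute fully, the best deviation is to contribute 0 (any partial contribution still incurs the fine and gives up units whose private return 0.8273 is below 1).
Deviating from 16 to 0 saves 16 points but forfeits the deviator's share of the drop in the group account: 9.1/11 × 16 = 13.24.
So the deviation gain is 16 − 13.24 = 2.76, and the fine must be at least 2.76 points to wipe it out.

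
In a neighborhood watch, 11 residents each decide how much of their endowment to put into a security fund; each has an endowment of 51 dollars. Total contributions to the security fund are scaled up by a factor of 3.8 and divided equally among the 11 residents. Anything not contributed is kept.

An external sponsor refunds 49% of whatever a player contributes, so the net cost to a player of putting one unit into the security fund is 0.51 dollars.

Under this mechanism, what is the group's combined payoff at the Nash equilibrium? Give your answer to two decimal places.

561.00 dollars

With the mechanism, a contributed unit returns (3.8/11) / 0.51 = 0.6774 per unit of net cost — still below 1 — so contributing 0 remains dominant for every player.
Everyone keeps their endowment and the group total is 11 × 51 = 561.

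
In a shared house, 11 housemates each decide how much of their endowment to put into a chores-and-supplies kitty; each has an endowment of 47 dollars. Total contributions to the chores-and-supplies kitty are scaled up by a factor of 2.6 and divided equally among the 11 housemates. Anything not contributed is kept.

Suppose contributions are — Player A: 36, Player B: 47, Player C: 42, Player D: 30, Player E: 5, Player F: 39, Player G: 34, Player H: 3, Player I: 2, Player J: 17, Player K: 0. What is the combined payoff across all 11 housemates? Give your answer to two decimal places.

925.00 dollars

Total contributed: 36 + 47 + 42 + 30 + 5 + 39 + 34 + 3 + 2 + 17 + 0 = 255; total kept: 11 × 47 − 255 = 262.
The chores-and-supplies kitty pays out 2.6 × 255 = 663.00 in aggregate.
Group total = 262 + 663.00 = 925.00.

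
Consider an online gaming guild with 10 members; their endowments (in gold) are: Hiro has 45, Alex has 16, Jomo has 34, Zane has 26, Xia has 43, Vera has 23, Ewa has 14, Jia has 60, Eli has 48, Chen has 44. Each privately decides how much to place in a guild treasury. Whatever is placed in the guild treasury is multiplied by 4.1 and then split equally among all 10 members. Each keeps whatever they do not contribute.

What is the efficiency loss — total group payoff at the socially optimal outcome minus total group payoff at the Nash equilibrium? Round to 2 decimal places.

The private return per contributed unit is 4.1/10 = 0.4100 < 1 for every player regardless of endowment, so the Nash equilibrium is zero contribution and the group total is Σ E_j = 45 + 16 + 34 + 26 + 43 + 23 + 14 + 60 + 48 + 44 = 353.
Each contributed unit returns 4.100 to the group, so the social optimum is full contribution by everyone: group total = 4.100 × 353 = 1447.30.
Efficiency loss = (4.100 − 1) × 353 = 1094.30.

1094.30 gold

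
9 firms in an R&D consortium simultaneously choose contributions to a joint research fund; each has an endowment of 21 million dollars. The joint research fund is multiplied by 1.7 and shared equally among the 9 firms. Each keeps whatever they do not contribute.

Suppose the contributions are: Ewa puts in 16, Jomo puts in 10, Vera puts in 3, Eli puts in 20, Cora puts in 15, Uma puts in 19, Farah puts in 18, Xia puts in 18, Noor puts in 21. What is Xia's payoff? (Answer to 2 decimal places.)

29.44 million dollars

Total contributed: 16 + 10 + 3 + 20 + 15 + 19 + 18 + 18 + 21 = 140.
Each receives 1.7 × 140 / 9 = 26.44 from the joint research fund.
Xia keeps 21 − 18 = 3, so Xia's payoff is 3 + 26.44 = 29.44.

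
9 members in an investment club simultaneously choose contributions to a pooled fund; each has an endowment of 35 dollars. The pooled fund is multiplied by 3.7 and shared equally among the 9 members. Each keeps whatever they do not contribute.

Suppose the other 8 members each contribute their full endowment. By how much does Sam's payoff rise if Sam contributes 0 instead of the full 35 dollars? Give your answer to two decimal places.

Switching from a contribution of 35 to 0 lets Sam keep an extra 35 dollars, but lowers the pooled fund by 35, which costs Sam their own share of that drop: 3.7/9 × 35 = 14.39.
Net gain = 35 − 14.39 = 20.61. The private return per contributed unit (0.4111) is below 1, so free-riding is indeed the best response regardless of what the others do.

20.61 dollars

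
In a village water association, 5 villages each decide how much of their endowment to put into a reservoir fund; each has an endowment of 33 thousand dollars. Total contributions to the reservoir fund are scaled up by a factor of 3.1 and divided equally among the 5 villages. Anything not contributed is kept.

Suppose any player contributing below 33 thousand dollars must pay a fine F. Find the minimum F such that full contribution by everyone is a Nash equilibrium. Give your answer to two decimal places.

Given the others contribute fully, the best deviation is to contribute 0 (any partial contribution still incurs the fine and gives up units whose private return 0.6200 is below 1).
Deviating from 33 to 0 saves 33 thousand dollars but forfeits the deviator's share of the drop in the reservoir fund: 3.1/5 × 33 = 20.46.
So the deviation gain is 33 − 20.46 = 12.54, and the fine must be at least 12.54 thousand dollars to wipe it out.

12.54 thousand dollars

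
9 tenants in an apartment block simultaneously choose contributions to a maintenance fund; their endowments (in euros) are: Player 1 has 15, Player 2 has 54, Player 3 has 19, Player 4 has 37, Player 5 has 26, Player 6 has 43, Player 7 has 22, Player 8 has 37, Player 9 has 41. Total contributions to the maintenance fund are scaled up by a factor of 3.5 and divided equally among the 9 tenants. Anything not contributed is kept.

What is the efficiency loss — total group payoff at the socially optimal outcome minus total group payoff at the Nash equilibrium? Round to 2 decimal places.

The private return per contributed unit is 3.5/9 = 0.3889 < 1 for every player regardless of endowment, so the Nash equilibrium is zero contribution and the group total is Σ E_j = 15 + 54 + 19 + 37 + 26 + 43 + 22 + 37 + 41 = 294.
Each contributed unit returns 3.500 to the group, so the social optimum is full contribution by everyone: group total = 3.500 × 294 = 1029.00.
Efficiency loss = (3.500 − 1) × 294 = 735.00.

735.00 euros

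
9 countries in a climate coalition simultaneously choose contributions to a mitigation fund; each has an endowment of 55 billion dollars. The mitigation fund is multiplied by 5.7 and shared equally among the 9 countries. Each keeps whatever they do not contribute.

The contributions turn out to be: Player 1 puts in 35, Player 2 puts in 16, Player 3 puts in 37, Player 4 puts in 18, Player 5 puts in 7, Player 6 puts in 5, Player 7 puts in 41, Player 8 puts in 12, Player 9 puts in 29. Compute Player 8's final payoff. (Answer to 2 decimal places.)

169.67 billion dollars

Total contributed: 35 + 16 + 37 + 18 + 7 + 5 + 41 + 12 + 29 = 200.
Each receives 5.7 × 200 / 9 = 126.67 from the mitigation fund.
Player 8 keeps 55 − 12 = 43, so Player 8's payoff is 43 + 126.67 = 169.67.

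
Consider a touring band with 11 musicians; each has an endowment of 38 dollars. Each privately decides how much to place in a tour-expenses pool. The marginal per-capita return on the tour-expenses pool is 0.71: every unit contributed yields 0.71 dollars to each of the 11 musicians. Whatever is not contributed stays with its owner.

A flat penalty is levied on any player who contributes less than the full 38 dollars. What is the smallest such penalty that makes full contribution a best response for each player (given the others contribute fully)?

11.02 dollars

Given the others contribute fully, the best deviation is to contribute 0 (any partial contribution still incurs the fine and gives up units whose private return 0.71 is below 1).
Deviating from 38 to 0 saves 38 dollars but forfeits the deviator's share of the drop in the tour-expenses pool: 0.71 × 38 = 26.98.
So the deviation gain is 38 − 26.98 = 11.02, and the fine must be at least 11.02 dollars to wipe it out.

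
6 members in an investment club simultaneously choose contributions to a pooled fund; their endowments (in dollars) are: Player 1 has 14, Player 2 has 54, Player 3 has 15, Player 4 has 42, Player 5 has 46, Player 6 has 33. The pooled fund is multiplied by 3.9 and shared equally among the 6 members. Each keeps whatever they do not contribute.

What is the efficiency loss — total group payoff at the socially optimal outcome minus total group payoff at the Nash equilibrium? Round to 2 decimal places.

591.60 dollars

The private return per contributed unit is 3.9/6 = 0.6500 < 1 for every player regardless of endowment, so the Nash equilibrium is zero contribution and the group total is Σ E_j = 14 + 54 + 15 + 42 + 46 + 33 = 204.
Each contributed unit returns 3.900 to the group, so the social optimum is full contribution by everyone: group total = 3.900 × 204 = 795.60.
Efficiency loss = (3.900 − 1) × 204 = 591.60.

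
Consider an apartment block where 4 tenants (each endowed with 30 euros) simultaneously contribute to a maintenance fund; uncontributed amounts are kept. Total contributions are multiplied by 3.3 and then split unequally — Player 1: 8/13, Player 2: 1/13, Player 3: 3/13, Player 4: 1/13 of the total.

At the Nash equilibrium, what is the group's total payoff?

189.00 euros

Each unit j contributes comes back to j as 3.3 × (j's share), so j prefers to contribute only if that share exceeds 1/3.3 = 0.3030; otherwise keeping the unit dominates.
The only share above 0.3030 is Player 1's 8/13, contributing 30; the remaining 3 contribute 0. Total contributed: 30.
The maintenance fund pays out 3.3 × 30 = 99.00 in total (split across the unequal shares, but the aggregate is all that matters for the group sum).
The 3 free-riders keep 30 each, adding 90. Group total = 90 + 99.00 = 189.00.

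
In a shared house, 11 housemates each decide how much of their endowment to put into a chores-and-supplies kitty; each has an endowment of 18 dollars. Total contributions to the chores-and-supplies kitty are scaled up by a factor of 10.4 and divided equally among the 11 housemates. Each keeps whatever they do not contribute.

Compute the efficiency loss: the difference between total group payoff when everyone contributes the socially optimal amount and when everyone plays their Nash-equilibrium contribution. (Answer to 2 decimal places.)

Each contributed unit returns 10.4/11 = 0.9455 to its contributor — below 1 — so contributing 0 is dominant for every player. At the Nash equilibrium everyone keeps their 18, and the group total is 11 × 18 = 198.
Each contributed unit returns 10.400 to the group as a whole (0.9455 to each of 11 players), which exceeds 1, so the social optimum is full contribution: group total = 10.400 × 198 = 2059.20.
Efficiency loss = 2059.20 − 198 = 1861.20.

1861.20 dollars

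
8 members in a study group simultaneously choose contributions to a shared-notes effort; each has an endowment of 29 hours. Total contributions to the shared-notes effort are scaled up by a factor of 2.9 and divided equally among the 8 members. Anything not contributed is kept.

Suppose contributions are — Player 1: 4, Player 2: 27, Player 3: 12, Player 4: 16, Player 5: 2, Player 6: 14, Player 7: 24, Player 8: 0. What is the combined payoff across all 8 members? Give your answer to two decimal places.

420.10 hours

Total contributed: 4 + 27 + 12 + 16 + 2 + 14 + 24 + 0 = 99; total kept: 8 × 29 − 99 = 133.
The shared-notes effort pays out 2.9 × 99 = 287.10 in aggregate.
Group total = 133 + 287.10 = 420.10.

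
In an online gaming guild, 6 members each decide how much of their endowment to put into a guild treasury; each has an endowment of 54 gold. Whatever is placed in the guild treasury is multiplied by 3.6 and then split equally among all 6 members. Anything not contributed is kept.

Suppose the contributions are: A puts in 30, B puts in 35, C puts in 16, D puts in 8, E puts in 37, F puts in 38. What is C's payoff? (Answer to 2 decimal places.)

136.40 gold

Total contributed: 30 + 35 + 16 + 8 + 37 + 38 = 164.
Each receives 3.6 × 164 / 6 = 98.40 from the guild treasury.
C keeps 54 − 16 = 38, so C's payoff is 38 + 98.40 = 136.40.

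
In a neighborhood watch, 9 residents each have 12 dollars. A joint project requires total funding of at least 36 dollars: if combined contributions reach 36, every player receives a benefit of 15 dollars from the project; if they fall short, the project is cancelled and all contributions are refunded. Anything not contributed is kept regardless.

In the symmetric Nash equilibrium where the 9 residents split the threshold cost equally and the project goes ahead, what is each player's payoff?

23 dollars

Equal share of the threshold: 36/9 = 4.
At this profile no one gains by cutting their contribution: any cut drops the total below 36, the project is cancelled, contributions are refunded, and the deviator ends with 12, which is less than 12 − 4 + 15 = 23. Contributing more than 4 just wastes the excess. So contributing exactly 4 is a best response.
Each player's payoff: 12 − 4 + 15 = 23.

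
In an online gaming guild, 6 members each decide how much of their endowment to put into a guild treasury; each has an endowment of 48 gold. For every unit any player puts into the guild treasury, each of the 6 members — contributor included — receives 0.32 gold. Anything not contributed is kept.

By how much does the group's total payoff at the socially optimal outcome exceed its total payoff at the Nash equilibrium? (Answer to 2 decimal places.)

The private return per contributed unit is 0.32 < 1, so contributing 0 is dominant for every player. At the Nash equilibrium everyone keeps their 48, and the group total is 6 × 48 = 288.
Each contributed unit returns 1.920 to the group as a whole (0.32 to each of 6 players), which exceeds 1, so the social optimum is full contribution: group total = 1.920 × 288 = 552.96.
Efficiency loss = 552.96 − 288 = 264.96.

264.96 gold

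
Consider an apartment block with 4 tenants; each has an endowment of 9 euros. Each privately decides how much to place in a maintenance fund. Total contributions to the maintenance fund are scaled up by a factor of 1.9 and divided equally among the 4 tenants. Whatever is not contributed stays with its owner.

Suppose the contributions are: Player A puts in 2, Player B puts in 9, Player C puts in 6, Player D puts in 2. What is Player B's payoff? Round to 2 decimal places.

Total contributed: 2 + 9 + 6 + 2 = 19.
Each receives 1.9 × 19 / 4 = 9.03 from the maintenance fund.
Player B keeps 9 − 9 = 0, so Player B's payoff is 0 + 9.03 = 9.03.

9.03 euros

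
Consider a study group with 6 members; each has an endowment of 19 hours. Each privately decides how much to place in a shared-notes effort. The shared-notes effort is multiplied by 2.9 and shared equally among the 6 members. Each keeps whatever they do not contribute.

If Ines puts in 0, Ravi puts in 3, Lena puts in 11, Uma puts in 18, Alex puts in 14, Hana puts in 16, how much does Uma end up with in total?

30.97 hours

Total contributed: 0 + 3 + 11 + 18 + 14 + 16 = 62.
Each receives 2.9 × 62 / 6 = 29.97 from the shared-notes effort.
Uma keeps 19 − 18 = 1, so Uma's payoff is 1 + 29.97 = 30.97.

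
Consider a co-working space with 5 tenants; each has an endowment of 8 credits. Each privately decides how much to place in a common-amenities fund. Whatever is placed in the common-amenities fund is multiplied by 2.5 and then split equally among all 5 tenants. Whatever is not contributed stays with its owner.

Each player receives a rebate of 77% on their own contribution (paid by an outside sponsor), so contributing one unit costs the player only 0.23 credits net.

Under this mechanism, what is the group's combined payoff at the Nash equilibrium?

With the mechanism, a contributed unit returns (2.5/5) / 0.23 = 2.1739 per unit of net cost to the contributor — now above 1 — so contributing fully is weakly dominant for every player.
So the Nash equilibrium is full contribution by all 5; the group earns 5 × (8 × 0.77 + 2.5 × 8) = 130.80.

130.80 credits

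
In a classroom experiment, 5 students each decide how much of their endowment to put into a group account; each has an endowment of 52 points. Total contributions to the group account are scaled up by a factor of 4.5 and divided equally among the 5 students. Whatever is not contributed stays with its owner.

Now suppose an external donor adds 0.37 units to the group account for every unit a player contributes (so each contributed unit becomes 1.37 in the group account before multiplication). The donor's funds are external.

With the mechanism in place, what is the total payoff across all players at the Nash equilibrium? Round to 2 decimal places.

1602.90 points

The effective private return per unit is now 4.5 × 1.37 / 5 = 1.2330 > 1, so every player's dominant strategy flips to full contribution.
At the Nash equilibrium everyone contributes 52. Group total payoff = 4.5 × 1.37 × 260 = 1602.90.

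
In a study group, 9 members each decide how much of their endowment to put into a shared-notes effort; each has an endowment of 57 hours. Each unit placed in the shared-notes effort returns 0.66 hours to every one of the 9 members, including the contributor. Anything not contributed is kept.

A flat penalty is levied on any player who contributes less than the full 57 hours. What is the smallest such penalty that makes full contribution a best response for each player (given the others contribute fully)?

Given the others contribute fully, the best deviation is to contribute 0 (any partial contribution still incurs the fine and gives up units whose private return 0.66 is below 1).
Deviating from 57 to 0 saves 57 hours but forfeits the deviator's share of the drop in the shared-notes effort: 0.66 × 57 = 37.62.
So the deviation gain is 57 − 37.62 = 19.38, and the fine must be at least 19.38 hours to wipe it out.

19.38 hours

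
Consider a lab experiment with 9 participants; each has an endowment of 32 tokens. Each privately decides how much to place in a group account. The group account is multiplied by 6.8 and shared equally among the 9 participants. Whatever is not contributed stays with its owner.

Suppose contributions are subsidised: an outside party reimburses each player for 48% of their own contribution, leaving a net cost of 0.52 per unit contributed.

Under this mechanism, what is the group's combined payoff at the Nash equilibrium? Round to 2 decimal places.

The effective private return per unit is now (6.8/9) / 0.52 = 1.4530 > 1, so every player's dominant strategy flips to full contribution.
So the Nash equilibrium is full contribution by all 9; the group earns 9 × (32 × 0.48 + 6.8 × 32) = 2096.64.

2096.64 tokens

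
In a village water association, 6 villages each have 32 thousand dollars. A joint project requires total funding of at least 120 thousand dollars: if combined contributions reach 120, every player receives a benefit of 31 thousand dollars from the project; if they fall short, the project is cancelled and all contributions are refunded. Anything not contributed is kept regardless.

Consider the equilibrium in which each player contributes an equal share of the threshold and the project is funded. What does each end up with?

Equal share of the threshold: 120/6 = 20.
At this profile no one gains by cutting their contribution: any cut drops the total below 120, the project is cancelled, contributions are refunded, and the deviator ends with 32, which is less than 32 − 20 + 31 = 43. Contributing more than 20 just wastes the excess. So contributing exactly 20 is a best response.
Each player's payoff: 32 − 20 + 31 = 43.

43 thousand dollars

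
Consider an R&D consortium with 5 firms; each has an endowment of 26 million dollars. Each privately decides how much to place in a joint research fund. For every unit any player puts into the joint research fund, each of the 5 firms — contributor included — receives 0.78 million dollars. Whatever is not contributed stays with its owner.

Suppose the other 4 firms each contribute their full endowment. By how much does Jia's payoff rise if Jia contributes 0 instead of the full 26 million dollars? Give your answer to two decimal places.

5.72 million dollars

Switching from a contribution of 26 to 0 lets Jia keep an extra 26 million dollars, but lowers the joint research fund by 26, which costs Jia their own share of that drop: 0.78 × 26 = 20.28.
Net gain = 26 − 20.28 = 5.72. The private return per contributed unit (0.78) is below 1, so free-riding is indeed the best response regardless of what the others do.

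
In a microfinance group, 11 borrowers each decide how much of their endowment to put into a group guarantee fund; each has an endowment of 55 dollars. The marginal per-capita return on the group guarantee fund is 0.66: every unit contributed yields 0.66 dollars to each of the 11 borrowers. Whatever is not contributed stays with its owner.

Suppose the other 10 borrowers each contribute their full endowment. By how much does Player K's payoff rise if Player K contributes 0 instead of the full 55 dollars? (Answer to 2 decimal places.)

18.70 dollars

Switching from a contribution of 55 to 0 lets Player K keep an extra 55 dollars, but lowers the group guarantee fund by 55, which costs Player K their own share of that drop: 0.66 × 55 = 36.30.
Net gain = 55 − 36.30 = 18.70. The private return per contributed unit (0.66) is below 1, so free-riding is indeed the best response regardless of what the others do.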